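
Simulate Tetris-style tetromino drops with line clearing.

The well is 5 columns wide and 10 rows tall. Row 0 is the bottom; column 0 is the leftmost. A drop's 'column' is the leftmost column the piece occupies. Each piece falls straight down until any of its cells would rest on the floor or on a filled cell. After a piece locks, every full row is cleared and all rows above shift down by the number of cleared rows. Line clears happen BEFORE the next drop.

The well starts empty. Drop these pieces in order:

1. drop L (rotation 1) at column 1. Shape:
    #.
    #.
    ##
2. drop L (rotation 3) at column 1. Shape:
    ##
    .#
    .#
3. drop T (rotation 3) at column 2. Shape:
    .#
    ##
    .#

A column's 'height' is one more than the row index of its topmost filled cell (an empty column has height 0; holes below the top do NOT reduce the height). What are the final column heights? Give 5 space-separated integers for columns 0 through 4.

Answer: 0 4 5 6 0

Derivation:
Drop 1: L rot1 at col 1 lands with bottom-row=0; cleared 0 line(s) (total 0); column heights now [0 3 1 0 0], max=3
Drop 2: L rot3 at col 1 lands with bottom-row=1; cleared 0 line(s) (total 0); column heights now [0 4 4 0 0], max=4
Drop 3: T rot3 at col 2 lands with bottom-row=3; cleared 0 line(s) (total 0); column heights now [0 4 5 6 0], max=6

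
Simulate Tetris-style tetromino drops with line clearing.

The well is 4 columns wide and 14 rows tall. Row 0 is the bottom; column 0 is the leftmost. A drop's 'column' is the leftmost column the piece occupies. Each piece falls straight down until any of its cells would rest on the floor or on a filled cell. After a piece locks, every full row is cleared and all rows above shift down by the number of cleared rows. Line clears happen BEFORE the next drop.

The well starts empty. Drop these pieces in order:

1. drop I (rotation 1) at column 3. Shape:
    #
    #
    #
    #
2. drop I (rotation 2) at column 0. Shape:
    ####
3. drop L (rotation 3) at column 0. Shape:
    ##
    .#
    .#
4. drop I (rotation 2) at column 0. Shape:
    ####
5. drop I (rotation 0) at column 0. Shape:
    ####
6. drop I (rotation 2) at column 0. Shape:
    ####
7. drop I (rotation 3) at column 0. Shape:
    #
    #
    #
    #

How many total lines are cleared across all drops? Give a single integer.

Drop 1: I rot1 at col 3 lands with bottom-row=0; cleared 0 line(s) (total 0); column heights now [0 0 0 4], max=4
Drop 2: I rot2 at col 0 lands with bottom-row=4; cleared 1 line(s) (total 1); column heights now [0 0 0 4], max=4
Drop 3: L rot3 at col 0 lands with bottom-row=0; cleared 0 line(s) (total 1); column heights now [3 3 0 4], max=4
Drop 4: I rot2 at col 0 lands with bottom-row=4; cleared 1 line(s) (total 2); column heights now [3 3 0 4], max=4
Drop 5: I rot0 at col 0 lands with bottom-row=4; cleared 1 line(s) (total 3); column heights now [3 3 0 4], max=4
Drop 6: I rot2 at col 0 lands with bottom-row=4; cleared 1 line(s) (total 4); column heights now [3 3 0 4], max=4
Drop 7: I rot3 at col 0 lands with bottom-row=3; cleared 0 line(s) (total 4); column heights now [7 3 0 4], max=7

Answer: 4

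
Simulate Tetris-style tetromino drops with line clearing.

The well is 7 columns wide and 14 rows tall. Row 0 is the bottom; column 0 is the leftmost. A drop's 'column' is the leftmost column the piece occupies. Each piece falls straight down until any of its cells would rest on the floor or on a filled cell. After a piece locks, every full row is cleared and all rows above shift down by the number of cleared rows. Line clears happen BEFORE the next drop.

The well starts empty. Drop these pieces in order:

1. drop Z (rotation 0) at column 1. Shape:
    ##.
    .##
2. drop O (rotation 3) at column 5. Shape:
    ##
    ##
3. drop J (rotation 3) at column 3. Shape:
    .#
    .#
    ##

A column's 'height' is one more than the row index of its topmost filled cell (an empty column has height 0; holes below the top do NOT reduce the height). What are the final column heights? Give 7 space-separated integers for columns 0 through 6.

Answer: 0 2 2 2 4 2 2

Derivation:
Drop 1: Z rot0 at col 1 lands with bottom-row=0; cleared 0 line(s) (total 0); column heights now [0 2 2 1 0 0 0], max=2
Drop 2: O rot3 at col 5 lands with bottom-row=0; cleared 0 line(s) (total 0); column heights now [0 2 2 1 0 2 2], max=2
Drop 3: J rot3 at col 3 lands with bottom-row=1; cleared 0 line(s) (total 0); column heights now [0 2 2 2 4 2 2], max=4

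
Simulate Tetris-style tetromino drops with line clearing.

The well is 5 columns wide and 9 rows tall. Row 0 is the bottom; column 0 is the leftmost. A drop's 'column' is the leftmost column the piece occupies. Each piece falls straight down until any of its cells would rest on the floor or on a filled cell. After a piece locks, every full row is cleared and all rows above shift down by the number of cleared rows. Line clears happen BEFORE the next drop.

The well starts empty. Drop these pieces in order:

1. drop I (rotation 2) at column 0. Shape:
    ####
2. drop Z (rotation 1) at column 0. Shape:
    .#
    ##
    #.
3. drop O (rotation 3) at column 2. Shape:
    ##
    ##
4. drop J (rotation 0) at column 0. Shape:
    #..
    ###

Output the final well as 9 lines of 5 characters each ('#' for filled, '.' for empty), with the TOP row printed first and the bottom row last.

Answer: .....
.....
.....
#....
###..
.#...
####.
#.##.
####.

Derivation:
Drop 1: I rot2 at col 0 lands with bottom-row=0; cleared 0 line(s) (total 0); column heights now [1 1 1 1 0], max=1
Drop 2: Z rot1 at col 0 lands with bottom-row=1; cleared 0 line(s) (total 0); column heights now [3 4 1 1 0], max=4
Drop 3: O rot3 at col 2 lands with bottom-row=1; cleared 0 line(s) (total 0); column heights now [3 4 3 3 0], max=4
Drop 4: J rot0 at col 0 lands with bottom-row=4; cleared 0 line(s) (total 0); column heights now [6 5 5 3 0], max=6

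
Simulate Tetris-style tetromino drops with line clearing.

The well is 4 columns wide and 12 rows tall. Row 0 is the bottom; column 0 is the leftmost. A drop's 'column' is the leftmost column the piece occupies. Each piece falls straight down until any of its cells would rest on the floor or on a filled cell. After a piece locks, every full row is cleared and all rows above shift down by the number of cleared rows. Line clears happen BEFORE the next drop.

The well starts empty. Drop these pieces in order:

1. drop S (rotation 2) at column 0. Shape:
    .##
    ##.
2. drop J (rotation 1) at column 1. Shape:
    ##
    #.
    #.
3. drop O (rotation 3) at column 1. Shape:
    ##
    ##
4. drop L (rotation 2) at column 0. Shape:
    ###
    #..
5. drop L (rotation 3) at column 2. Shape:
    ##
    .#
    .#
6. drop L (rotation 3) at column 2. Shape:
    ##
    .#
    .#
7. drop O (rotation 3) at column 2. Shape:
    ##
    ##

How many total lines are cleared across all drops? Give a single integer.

Answer: 2

Derivation:
Drop 1: S rot2 at col 0 lands with bottom-row=0; cleared 0 line(s) (total 0); column heights now [1 2 2 0], max=2
Drop 2: J rot1 at col 1 lands with bottom-row=2; cleared 0 line(s) (total 0); column heights now [1 5 5 0], max=5
Drop 3: O rot3 at col 1 lands with bottom-row=5; cleared 0 line(s) (total 0); column heights now [1 7 7 0], max=7
Drop 4: L rot2 at col 0 lands with bottom-row=6; cleared 0 line(s) (total 0); column heights now [8 8 8 0], max=8
Drop 5: L rot3 at col 2 lands with bottom-row=6; cleared 2 line(s) (total 2); column heights now [1 6 7 7], max=7
Drop 6: L rot3 at col 2 lands with bottom-row=7; cleared 0 line(s) (total 2); column heights now [1 6 10 10], max=10
Drop 7: O rot3 at col 2 lands with bottom-row=10; cleared 0 line(s) (total 2); column heights now [1 6 12 12], max=12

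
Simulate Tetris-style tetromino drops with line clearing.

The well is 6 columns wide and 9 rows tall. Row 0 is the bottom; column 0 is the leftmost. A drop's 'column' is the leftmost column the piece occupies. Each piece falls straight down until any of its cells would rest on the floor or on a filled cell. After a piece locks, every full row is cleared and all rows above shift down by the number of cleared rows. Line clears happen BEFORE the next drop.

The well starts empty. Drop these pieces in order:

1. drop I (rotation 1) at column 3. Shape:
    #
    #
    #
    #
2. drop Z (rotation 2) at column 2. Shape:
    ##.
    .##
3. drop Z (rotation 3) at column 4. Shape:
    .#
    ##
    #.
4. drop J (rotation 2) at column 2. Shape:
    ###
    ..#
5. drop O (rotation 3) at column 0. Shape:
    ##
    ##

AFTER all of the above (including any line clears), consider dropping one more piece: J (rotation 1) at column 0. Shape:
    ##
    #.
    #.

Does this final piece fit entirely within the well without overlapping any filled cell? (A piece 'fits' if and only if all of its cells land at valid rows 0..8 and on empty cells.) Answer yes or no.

Answer: yes

Derivation:
Drop 1: I rot1 at col 3 lands with bottom-row=0; cleared 0 line(s) (total 0); column heights now [0 0 0 4 0 0], max=4
Drop 2: Z rot2 at col 2 lands with bottom-row=4; cleared 0 line(s) (total 0); column heights now [0 0 6 6 5 0], max=6
Drop 3: Z rot3 at col 4 lands with bottom-row=5; cleared 0 line(s) (total 0); column heights now [0 0 6 6 7 8], max=8
Drop 4: J rot2 at col 2 lands with bottom-row=7; cleared 0 line(s) (total 0); column heights now [0 0 9 9 9 8], max=9
Drop 5: O rot3 at col 0 lands with bottom-row=0; cleared 0 line(s) (total 0); column heights now [2 2 9 9 9 8], max=9
Test piece J rot1 at col 0 (width 2): heights before test = [2 2 9 9 9 8]; fits = True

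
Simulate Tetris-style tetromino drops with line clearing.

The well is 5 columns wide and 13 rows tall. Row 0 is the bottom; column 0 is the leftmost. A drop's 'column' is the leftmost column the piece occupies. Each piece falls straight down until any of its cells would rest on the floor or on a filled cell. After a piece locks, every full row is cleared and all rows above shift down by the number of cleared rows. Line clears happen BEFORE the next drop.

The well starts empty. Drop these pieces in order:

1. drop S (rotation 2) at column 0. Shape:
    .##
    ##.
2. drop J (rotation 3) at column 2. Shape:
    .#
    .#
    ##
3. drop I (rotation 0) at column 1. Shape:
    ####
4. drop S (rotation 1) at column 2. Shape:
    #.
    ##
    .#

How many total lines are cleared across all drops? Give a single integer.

Answer: 0

Derivation:
Drop 1: S rot2 at col 0 lands with bottom-row=0; cleared 0 line(s) (total 0); column heights now [1 2 2 0 0], max=2
Drop 2: J rot3 at col 2 lands with bottom-row=2; cleared 0 line(s) (total 0); column heights now [1 2 3 5 0], max=5
Drop 3: I rot0 at col 1 lands with bottom-row=5; cleared 0 line(s) (total 0); column heights now [1 6 6 6 6], max=6
Drop 4: S rot1 at col 2 lands with bottom-row=6; cleared 0 line(s) (total 0); column heights now [1 6 9 8 6], max=9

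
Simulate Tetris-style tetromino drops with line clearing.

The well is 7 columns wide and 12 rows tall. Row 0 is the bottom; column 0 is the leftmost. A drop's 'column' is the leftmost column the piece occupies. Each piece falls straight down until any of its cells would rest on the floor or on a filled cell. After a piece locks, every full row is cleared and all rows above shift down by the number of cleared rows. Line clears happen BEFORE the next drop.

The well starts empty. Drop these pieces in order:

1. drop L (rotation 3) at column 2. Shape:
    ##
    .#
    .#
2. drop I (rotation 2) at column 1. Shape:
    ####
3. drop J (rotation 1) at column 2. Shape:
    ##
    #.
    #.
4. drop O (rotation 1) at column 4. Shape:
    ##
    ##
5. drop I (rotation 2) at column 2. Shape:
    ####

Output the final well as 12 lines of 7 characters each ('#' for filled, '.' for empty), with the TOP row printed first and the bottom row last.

Drop 1: L rot3 at col 2 lands with bottom-row=0; cleared 0 line(s) (total 0); column heights now [0 0 3 3 0 0 0], max=3
Drop 2: I rot2 at col 1 lands with bottom-row=3; cleared 0 line(s) (total 0); column heights now [0 4 4 4 4 0 0], max=4
Drop 3: J rot1 at col 2 lands with bottom-row=4; cleared 0 line(s) (total 0); column heights now [0 4 7 7 4 0 0], max=7
Drop 4: O rot1 at col 4 lands with bottom-row=4; cleared 0 line(s) (total 0); column heights now [0 4 7 7 6 6 0], max=7
Drop 5: I rot2 at col 2 lands with bottom-row=7; cleared 0 line(s) (total 0); column heights now [0 4 8 8 8 8 0], max=8

Answer: .......
.......
.......
.......
..####.
..##...
..#.##.
..#.##.
.####..
..##...
...#...
...#...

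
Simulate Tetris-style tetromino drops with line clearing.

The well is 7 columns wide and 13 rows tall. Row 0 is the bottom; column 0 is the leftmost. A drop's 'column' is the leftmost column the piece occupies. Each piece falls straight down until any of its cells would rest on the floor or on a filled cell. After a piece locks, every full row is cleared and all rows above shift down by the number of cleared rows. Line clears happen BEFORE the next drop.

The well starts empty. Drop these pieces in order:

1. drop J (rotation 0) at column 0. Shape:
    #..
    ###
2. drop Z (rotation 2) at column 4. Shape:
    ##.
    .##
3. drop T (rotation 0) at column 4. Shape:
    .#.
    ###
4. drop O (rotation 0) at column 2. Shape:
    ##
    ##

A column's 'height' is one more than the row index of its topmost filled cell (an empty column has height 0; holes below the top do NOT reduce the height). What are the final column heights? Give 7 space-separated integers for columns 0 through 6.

Drop 1: J rot0 at col 0 lands with bottom-row=0; cleared 0 line(s) (total 0); column heights now [2 1 1 0 0 0 0], max=2
Drop 2: Z rot2 at col 4 lands with bottom-row=0; cleared 0 line(s) (total 0); column heights now [2 1 1 0 2 2 1], max=2
Drop 3: T rot0 at col 4 lands with bottom-row=2; cleared 0 line(s) (total 0); column heights now [2 1 1 0 3 4 3], max=4
Drop 4: O rot0 at col 2 lands with bottom-row=1; cleared 0 line(s) (total 0); column heights now [2 1 3 3 3 4 3], max=4

Answer: 2 1 3 3 3 4 3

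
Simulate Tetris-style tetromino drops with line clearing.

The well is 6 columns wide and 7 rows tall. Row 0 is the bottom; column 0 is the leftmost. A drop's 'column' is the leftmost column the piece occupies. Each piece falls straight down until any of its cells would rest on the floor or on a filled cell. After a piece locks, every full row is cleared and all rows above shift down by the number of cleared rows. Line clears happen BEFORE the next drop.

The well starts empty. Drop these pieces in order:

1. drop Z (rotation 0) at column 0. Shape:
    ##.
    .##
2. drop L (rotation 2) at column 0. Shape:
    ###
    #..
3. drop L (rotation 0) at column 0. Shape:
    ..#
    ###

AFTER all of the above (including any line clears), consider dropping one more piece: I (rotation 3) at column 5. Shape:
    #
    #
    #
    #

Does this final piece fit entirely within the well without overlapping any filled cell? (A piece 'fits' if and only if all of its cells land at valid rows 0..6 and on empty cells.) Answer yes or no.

Answer: yes

Derivation:
Drop 1: Z rot0 at col 0 lands with bottom-row=0; cleared 0 line(s) (total 0); column heights now [2 2 1 0 0 0], max=2
Drop 2: L rot2 at col 0 lands with bottom-row=2; cleared 0 line(s) (total 0); column heights now [4 4 4 0 0 0], max=4
Drop 3: L rot0 at col 0 lands with bottom-row=4; cleared 0 line(s) (total 0); column heights now [5 5 6 0 0 0], max=6
Test piece I rot3 at col 5 (width 1): heights before test = [5 5 6 0 0 0]; fits = True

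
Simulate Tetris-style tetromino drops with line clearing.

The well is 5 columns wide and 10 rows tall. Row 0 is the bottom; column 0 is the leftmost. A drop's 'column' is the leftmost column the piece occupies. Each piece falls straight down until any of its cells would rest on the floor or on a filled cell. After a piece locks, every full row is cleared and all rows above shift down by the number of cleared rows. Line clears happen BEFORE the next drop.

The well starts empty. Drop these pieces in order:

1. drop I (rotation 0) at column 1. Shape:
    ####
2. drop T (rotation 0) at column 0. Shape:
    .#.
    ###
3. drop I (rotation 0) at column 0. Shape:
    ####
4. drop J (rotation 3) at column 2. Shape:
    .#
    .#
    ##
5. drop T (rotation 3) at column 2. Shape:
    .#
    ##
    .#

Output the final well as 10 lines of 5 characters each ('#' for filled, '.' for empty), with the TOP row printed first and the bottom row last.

Drop 1: I rot0 at col 1 lands with bottom-row=0; cleared 0 line(s) (total 0); column heights now [0 1 1 1 1], max=1
Drop 2: T rot0 at col 0 lands with bottom-row=1; cleared 0 line(s) (total 0); column heights now [2 3 2 1 1], max=3
Drop 3: I rot0 at col 0 lands with bottom-row=3; cleared 0 line(s) (total 0); column heights now [4 4 4 4 1], max=4
Drop 4: J rot3 at col 2 lands with bottom-row=4; cleared 0 line(s) (total 0); column heights now [4 4 5 7 1], max=7
Drop 5: T rot3 at col 2 lands with bottom-row=7; cleared 0 line(s) (total 0); column heights now [4 4 9 10 1], max=10

Answer: ...#.
..##.
...#.
...#.
...#.
..##.
####.
.#...
###..
.####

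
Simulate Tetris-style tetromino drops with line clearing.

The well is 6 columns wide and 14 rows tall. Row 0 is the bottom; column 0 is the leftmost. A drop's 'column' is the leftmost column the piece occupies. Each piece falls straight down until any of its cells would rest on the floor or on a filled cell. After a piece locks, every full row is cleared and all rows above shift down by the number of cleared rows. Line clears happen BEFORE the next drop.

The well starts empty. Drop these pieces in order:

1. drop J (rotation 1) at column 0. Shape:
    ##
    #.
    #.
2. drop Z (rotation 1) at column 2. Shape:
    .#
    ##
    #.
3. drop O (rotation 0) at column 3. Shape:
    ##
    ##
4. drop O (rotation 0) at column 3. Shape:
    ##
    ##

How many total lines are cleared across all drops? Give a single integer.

Answer: 0

Derivation:
Drop 1: J rot1 at col 0 lands with bottom-row=0; cleared 0 line(s) (total 0); column heights now [3 3 0 0 0 0], max=3
Drop 2: Z rot1 at col 2 lands with bottom-row=0; cleared 0 line(s) (total 0); column heights now [3 3 2 3 0 0], max=3
Drop 3: O rot0 at col 3 lands with bottom-row=3; cleared 0 line(s) (total 0); column heights now [3 3 2 5 5 0], max=5
Drop 4: O rot0 at col 3 lands with bottom-row=5; cleared 0 line(s) (total 0); column heights now [3 3 2 7 7 0], max=7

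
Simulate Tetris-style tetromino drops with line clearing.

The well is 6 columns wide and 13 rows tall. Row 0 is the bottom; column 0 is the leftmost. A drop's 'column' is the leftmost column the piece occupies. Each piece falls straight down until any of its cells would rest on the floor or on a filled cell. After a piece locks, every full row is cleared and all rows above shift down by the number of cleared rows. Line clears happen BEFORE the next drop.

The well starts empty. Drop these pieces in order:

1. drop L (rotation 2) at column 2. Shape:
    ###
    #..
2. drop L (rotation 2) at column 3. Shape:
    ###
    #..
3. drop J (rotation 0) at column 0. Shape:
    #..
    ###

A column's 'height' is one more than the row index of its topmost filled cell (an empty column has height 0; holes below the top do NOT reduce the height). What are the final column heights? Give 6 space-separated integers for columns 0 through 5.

Answer: 4 3 3 4 4 4

Derivation:
Drop 1: L rot2 at col 2 lands with bottom-row=0; cleared 0 line(s) (total 0); column heights now [0 0 2 2 2 0], max=2
Drop 2: L rot2 at col 3 lands with bottom-row=2; cleared 0 line(s) (total 0); column heights now [0 0 2 4 4 4], max=4
Drop 3: J rot0 at col 0 lands with bottom-row=2; cleared 0 line(s) (total 0); column heights now [4 3 3 4 4 4], max=4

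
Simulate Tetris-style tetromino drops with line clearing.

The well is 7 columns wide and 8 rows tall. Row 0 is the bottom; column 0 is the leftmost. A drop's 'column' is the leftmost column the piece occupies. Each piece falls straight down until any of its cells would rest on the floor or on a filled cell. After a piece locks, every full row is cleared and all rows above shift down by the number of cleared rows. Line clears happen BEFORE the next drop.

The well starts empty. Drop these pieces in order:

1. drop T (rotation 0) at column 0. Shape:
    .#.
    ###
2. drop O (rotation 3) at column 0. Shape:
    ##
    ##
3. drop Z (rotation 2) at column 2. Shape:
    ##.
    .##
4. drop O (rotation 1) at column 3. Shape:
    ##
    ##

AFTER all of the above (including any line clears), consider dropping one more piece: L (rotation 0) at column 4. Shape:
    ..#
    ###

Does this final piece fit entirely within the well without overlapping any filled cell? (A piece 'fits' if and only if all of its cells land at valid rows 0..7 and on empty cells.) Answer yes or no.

Answer: yes

Derivation:
Drop 1: T rot0 at col 0 lands with bottom-row=0; cleared 0 line(s) (total 0); column heights now [1 2 1 0 0 0 0], max=2
Drop 2: O rot3 at col 0 lands with bottom-row=2; cleared 0 line(s) (total 0); column heights now [4 4 1 0 0 0 0], max=4
Drop 3: Z rot2 at col 2 lands with bottom-row=0; cleared 0 line(s) (total 0); column heights now [4 4 2 2 1 0 0], max=4
Drop 4: O rot1 at col 3 lands with bottom-row=2; cleared 0 line(s) (total 0); column heights now [4 4 2 4 4 0 0], max=4
Test piece L rot0 at col 4 (width 3): heights before test = [4 4 2 4 4 0 0]; fits = True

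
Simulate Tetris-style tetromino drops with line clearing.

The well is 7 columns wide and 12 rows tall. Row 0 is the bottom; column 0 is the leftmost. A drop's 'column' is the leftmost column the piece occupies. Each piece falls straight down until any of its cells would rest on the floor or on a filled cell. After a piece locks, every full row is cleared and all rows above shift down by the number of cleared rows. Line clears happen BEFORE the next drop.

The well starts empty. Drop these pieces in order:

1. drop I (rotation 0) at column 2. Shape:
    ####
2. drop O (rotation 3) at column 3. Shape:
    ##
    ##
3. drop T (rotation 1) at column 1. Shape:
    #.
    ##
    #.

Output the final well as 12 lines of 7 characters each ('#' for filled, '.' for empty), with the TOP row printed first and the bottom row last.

Answer: .......
.......
.......
.......
.......
.......
.......
.......
.......
.#.##..
.####..
.#####.

Derivation:
Drop 1: I rot0 at col 2 lands with bottom-row=0; cleared 0 line(s) (total 0); column heights now [0 0 1 1 1 1 0], max=1
Drop 2: O rot3 at col 3 lands with bottom-row=1; cleared 0 line(s) (total 0); column heights now [0 0 1 3 3 1 0], max=3
Drop 3: T rot1 at col 1 lands with bottom-row=0; cleared 0 line(s) (total 0); column heights now [0 3 2 3 3 1 0], max=3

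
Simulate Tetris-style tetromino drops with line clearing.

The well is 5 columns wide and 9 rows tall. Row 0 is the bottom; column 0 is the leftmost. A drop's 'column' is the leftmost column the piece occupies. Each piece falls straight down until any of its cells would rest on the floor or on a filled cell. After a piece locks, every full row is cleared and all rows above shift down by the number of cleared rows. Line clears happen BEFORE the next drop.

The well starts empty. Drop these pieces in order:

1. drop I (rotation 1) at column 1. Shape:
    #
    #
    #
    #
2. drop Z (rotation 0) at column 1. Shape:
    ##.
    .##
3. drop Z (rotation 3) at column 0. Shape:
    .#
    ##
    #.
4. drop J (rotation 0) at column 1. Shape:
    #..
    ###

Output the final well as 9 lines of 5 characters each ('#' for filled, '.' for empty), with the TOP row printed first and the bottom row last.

Answer: .#...
.###.
.#...
##...
###..
.###.
.#...
.#...
.#...

Derivation:
Drop 1: I rot1 at col 1 lands with bottom-row=0; cleared 0 line(s) (total 0); column heights now [0 4 0 0 0], max=4
Drop 2: Z rot0 at col 1 lands with bottom-row=3; cleared 0 line(s) (total 0); column heights now [0 5 5 4 0], max=5
Drop 3: Z rot3 at col 0 lands with bottom-row=4; cleared 0 line(s) (total 0); column heights now [6 7 5 4 0], max=7
Drop 4: J rot0 at col 1 lands with bottom-row=7; cleared 0 line(s) (total 0); column heights now [6 9 8 8 0], max=9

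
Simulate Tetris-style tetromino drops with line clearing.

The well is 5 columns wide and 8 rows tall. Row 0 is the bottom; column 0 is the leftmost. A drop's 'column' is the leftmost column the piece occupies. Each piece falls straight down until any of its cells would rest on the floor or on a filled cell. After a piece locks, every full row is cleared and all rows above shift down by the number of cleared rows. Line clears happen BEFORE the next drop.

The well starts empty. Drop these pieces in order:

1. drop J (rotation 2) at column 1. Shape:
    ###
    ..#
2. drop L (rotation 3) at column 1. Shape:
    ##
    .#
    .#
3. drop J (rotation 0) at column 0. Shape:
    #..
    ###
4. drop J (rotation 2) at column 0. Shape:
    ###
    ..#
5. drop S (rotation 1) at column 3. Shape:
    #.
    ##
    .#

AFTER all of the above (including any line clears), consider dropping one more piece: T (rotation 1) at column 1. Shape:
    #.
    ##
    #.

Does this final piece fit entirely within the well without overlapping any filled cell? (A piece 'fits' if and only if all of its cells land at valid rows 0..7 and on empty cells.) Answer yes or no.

Drop 1: J rot2 at col 1 lands with bottom-row=0; cleared 0 line(s) (total 0); column heights now [0 2 2 2 0], max=2
Drop 2: L rot3 at col 1 lands with bottom-row=2; cleared 0 line(s) (total 0); column heights now [0 5 5 2 0], max=5
Drop 3: J rot0 at col 0 lands with bottom-row=5; cleared 0 line(s) (total 0); column heights now [7 6 6 2 0], max=7
Drop 4: J rot2 at col 0 lands with bottom-row=6; cleared 0 line(s) (total 0); column heights now [8 8 8 2 0], max=8
Drop 5: S rot1 at col 3 lands with bottom-row=1; cleared 0 line(s) (total 0); column heights now [8 8 8 4 3], max=8
Test piece T rot1 at col 1 (width 2): heights before test = [8 8 8 4 3]; fits = False

Answer: no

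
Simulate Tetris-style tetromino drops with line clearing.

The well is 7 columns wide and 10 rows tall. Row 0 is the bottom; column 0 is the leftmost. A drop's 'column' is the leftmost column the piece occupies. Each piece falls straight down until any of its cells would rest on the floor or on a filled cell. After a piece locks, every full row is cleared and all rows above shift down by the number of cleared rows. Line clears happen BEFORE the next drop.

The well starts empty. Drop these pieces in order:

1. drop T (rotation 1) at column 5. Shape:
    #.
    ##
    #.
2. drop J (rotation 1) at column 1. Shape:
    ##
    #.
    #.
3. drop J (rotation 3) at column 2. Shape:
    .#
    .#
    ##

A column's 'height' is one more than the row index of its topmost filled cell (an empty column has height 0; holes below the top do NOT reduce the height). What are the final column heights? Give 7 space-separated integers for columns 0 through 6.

Drop 1: T rot1 at col 5 lands with bottom-row=0; cleared 0 line(s) (total 0); column heights now [0 0 0 0 0 3 2], max=3
Drop 2: J rot1 at col 1 lands with bottom-row=0; cleared 0 line(s) (total 0); column heights now [0 3 3 0 0 3 2], max=3
Drop 3: J rot3 at col 2 lands with bottom-row=3; cleared 0 line(s) (total 0); column heights now [0 3 4 6 0 3 2], max=6

Answer: 0 3 4 6 0 3 2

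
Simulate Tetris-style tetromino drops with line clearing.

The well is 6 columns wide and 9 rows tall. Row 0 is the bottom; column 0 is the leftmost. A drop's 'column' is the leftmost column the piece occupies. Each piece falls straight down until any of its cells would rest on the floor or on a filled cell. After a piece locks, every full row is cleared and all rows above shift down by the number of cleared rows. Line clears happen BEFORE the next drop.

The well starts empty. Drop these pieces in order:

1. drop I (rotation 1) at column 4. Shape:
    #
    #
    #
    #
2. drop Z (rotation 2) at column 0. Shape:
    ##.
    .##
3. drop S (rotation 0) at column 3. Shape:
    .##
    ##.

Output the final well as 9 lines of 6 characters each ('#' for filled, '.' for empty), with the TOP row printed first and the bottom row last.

Answer: ......
......
......
....##
...##.
....#.
....#.
##..#.
.##.#.

Derivation:
Drop 1: I rot1 at col 4 lands with bottom-row=0; cleared 0 line(s) (total 0); column heights now [0 0 0 0 4 0], max=4
Drop 2: Z rot2 at col 0 lands with bottom-row=0; cleared 0 line(s) (total 0); column heights now [2 2 1 0 4 0], max=4
Drop 3: S rot0 at col 3 lands with bottom-row=4; cleared 0 line(s) (total 0); column heights now [2 2 1 5 6 6], max=6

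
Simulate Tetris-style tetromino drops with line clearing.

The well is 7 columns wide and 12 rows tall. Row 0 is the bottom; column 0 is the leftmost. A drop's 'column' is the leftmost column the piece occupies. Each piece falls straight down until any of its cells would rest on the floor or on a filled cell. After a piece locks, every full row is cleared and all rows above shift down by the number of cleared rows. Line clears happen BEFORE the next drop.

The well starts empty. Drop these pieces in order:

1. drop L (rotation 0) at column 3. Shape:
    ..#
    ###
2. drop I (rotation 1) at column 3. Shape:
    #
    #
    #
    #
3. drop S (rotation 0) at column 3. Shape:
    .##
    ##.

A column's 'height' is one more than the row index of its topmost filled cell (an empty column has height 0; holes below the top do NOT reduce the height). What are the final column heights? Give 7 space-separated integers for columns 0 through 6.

Answer: 0 0 0 6 7 7 0

Derivation:
Drop 1: L rot0 at col 3 lands with bottom-row=0; cleared 0 line(s) (total 0); column heights now [0 0 0 1 1 2 0], max=2
Drop 2: I rot1 at col 3 lands with bottom-row=1; cleared 0 line(s) (total 0); column heights now [0 0 0 5 1 2 0], max=5
Drop 3: S rot0 at col 3 lands with bottom-row=5; cleared 0 line(s) (total 0); column heights now [0 0 0 6 7 7 0], max=7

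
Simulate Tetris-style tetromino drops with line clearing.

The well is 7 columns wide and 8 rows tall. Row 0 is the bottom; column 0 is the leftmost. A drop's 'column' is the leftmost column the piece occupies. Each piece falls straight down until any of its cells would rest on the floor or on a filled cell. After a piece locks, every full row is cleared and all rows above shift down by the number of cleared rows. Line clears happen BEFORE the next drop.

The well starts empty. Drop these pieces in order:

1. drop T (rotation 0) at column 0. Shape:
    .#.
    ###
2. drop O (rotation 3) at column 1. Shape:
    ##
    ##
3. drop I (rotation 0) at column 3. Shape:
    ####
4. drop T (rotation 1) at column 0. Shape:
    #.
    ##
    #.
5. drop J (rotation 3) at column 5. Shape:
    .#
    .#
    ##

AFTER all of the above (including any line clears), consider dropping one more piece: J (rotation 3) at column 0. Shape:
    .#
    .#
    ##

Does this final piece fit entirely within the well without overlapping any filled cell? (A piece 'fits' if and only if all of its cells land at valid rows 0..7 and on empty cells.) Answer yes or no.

Answer: yes

Derivation:
Drop 1: T rot0 at col 0 lands with bottom-row=0; cleared 0 line(s) (total 0); column heights now [1 2 1 0 0 0 0], max=2
Drop 2: O rot3 at col 1 lands with bottom-row=2; cleared 0 line(s) (total 0); column heights now [1 4 4 0 0 0 0], max=4
Drop 3: I rot0 at col 3 lands with bottom-row=0; cleared 1 line(s) (total 1); column heights now [0 3 3 0 0 0 0], max=3
Drop 4: T rot1 at col 0 lands with bottom-row=2; cleared 0 line(s) (total 1); column heights now [5 4 3 0 0 0 0], max=5
Drop 5: J rot3 at col 5 lands with bottom-row=0; cleared 0 line(s) (total 1); column heights now [5 4 3 0 0 1 3], max=5
Test piece J rot3 at col 0 (width 2): heights before test = [5 4 3 0 0 1 3]; fits = True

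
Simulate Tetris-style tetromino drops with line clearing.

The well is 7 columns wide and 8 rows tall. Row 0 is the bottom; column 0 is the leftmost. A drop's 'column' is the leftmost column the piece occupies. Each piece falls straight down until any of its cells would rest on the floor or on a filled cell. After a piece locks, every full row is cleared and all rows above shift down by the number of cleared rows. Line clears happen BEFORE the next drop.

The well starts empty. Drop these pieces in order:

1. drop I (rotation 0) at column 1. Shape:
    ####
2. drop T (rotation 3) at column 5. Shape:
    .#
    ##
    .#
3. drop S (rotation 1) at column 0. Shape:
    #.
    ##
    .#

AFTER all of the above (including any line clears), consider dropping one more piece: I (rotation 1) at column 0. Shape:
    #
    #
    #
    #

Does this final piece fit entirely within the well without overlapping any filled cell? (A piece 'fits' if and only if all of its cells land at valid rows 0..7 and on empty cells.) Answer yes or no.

Drop 1: I rot0 at col 1 lands with bottom-row=0; cleared 0 line(s) (total 0); column heights now [0 1 1 1 1 0 0], max=1
Drop 2: T rot3 at col 5 lands with bottom-row=0; cleared 0 line(s) (total 0); column heights now [0 1 1 1 1 2 3], max=3
Drop 3: S rot1 at col 0 lands with bottom-row=1; cleared 0 line(s) (total 0); column heights now [4 3 1 1 1 2 3], max=4
Test piece I rot1 at col 0 (width 1): heights before test = [4 3 1 1 1 2 3]; fits = True

Answer: yes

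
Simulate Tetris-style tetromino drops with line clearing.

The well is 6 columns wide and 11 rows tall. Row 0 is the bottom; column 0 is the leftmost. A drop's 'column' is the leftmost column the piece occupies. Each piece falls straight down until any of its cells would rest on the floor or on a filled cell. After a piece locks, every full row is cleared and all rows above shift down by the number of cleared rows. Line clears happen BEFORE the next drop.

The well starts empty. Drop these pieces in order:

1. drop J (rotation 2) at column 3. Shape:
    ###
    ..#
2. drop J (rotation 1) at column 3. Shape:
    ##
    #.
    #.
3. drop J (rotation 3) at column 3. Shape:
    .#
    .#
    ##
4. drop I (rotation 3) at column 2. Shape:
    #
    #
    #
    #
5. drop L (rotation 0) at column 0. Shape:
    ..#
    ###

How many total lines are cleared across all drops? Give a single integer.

Answer: 0

Derivation:
Drop 1: J rot2 at col 3 lands with bottom-row=0; cleared 0 line(s) (total 0); column heights now [0 0 0 2 2 2], max=2
Drop 2: J rot1 at col 3 lands with bottom-row=2; cleared 0 line(s) (total 0); column heights now [0 0 0 5 5 2], max=5
Drop 3: J rot3 at col 3 lands with bottom-row=5; cleared 0 line(s) (total 0); column heights now [0 0 0 6 8 2], max=8
Drop 4: I rot3 at col 2 lands with bottom-row=0; cleared 0 line(s) (total 0); column heights now [0 0 4 6 8 2], max=8
Drop 5: L rot0 at col 0 lands with bottom-row=4; cleared 0 line(s) (total 0); column heights now [5 5 6 6 8 2], max=8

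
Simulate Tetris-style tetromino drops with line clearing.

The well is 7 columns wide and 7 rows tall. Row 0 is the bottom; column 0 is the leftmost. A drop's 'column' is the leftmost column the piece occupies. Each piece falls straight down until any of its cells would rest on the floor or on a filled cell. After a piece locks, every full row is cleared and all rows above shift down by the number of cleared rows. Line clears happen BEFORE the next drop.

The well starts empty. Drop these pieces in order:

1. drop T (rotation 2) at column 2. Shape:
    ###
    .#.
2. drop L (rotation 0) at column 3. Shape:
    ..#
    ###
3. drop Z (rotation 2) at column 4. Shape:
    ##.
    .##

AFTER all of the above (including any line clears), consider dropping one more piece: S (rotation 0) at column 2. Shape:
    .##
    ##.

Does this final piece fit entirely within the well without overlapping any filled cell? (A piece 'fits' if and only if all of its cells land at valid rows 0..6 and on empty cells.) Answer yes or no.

Answer: yes

Derivation:
Drop 1: T rot2 at col 2 lands with bottom-row=0; cleared 0 line(s) (total 0); column heights now [0 0 2 2 2 0 0], max=2
Drop 2: L rot0 at col 3 lands with bottom-row=2; cleared 0 line(s) (total 0); column heights now [0 0 2 3 3 4 0], max=4
Drop 3: Z rot2 at col 4 lands with bottom-row=4; cleared 0 line(s) (total 0); column heights now [0 0 2 3 6 6 5], max=6
Test piece S rot0 at col 2 (width 3): heights before test = [0 0 2 3 6 6 5]; fits = True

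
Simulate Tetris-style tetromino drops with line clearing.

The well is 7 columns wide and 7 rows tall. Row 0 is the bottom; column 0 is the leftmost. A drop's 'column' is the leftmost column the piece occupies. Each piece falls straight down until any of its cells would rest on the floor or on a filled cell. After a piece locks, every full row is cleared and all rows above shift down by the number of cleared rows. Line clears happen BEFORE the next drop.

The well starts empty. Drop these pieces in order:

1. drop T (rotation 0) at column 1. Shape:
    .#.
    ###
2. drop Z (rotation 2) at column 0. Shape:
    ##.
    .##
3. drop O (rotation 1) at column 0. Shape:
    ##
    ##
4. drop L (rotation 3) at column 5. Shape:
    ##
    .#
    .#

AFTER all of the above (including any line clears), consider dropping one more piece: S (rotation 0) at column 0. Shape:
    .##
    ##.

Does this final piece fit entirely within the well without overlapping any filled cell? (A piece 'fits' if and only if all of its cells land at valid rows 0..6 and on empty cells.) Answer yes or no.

Answer: no

Derivation:
Drop 1: T rot0 at col 1 lands with bottom-row=0; cleared 0 line(s) (total 0); column heights now [0 1 2 1 0 0 0], max=2
Drop 2: Z rot2 at col 0 lands with bottom-row=2; cleared 0 line(s) (total 0); column heights now [4 4 3 1 0 0 0], max=4
Drop 3: O rot1 at col 0 lands with bottom-row=4; cleared 0 line(s) (total 0); column heights now [6 6 3 1 0 0 0], max=6
Drop 4: L rot3 at col 5 lands with bottom-row=0; cleared 0 line(s) (total 0); column heights now [6 6 3 1 0 3 3], max=6
Test piece S rot0 at col 0 (width 3): heights before test = [6 6 3 1 0 3 3]; fits = False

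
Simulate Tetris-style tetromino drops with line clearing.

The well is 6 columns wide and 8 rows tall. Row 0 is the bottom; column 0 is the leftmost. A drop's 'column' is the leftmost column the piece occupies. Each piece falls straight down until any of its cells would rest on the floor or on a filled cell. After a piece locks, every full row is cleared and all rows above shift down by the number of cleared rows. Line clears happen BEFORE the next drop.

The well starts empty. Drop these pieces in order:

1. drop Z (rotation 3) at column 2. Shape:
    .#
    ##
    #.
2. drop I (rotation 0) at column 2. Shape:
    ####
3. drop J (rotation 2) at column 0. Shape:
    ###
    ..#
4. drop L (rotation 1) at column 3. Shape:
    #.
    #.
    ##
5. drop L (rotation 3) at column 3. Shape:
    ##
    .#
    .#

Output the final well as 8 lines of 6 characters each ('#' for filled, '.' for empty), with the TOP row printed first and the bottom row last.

Drop 1: Z rot3 at col 2 lands with bottom-row=0; cleared 0 line(s) (total 0); column heights now [0 0 2 3 0 0], max=3
Drop 2: I rot0 at col 2 lands with bottom-row=3; cleared 0 line(s) (total 0); column heights now [0 0 4 4 4 4], max=4
Drop 3: J rot2 at col 0 lands with bottom-row=4; cleared 0 line(s) (total 0); column heights now [6 6 6 4 4 4], max=6
Drop 4: L rot1 at col 3 lands with bottom-row=4; cleared 0 line(s) (total 0); column heights now [6 6 6 7 5 4], max=7
Drop 5: L rot3 at col 3 lands with bottom-row=5; cleared 0 line(s) (total 0); column heights now [6 6 6 8 8 4], max=8

Answer: ...##.
...##.
#####.
..###.
..####
...#..
..##..
..#...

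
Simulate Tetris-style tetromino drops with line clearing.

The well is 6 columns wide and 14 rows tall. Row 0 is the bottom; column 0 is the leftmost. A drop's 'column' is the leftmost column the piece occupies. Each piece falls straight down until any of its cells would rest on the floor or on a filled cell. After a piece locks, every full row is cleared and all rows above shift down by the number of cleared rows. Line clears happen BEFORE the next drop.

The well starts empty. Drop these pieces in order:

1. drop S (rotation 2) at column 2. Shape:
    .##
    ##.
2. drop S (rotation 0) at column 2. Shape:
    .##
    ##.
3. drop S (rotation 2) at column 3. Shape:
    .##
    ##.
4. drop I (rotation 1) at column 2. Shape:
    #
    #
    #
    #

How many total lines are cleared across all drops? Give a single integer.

Drop 1: S rot2 at col 2 lands with bottom-row=0; cleared 0 line(s) (total 0); column heights now [0 0 1 2 2 0], max=2
Drop 2: S rot0 at col 2 lands with bottom-row=2; cleared 0 line(s) (total 0); column heights now [0 0 3 4 4 0], max=4
Drop 3: S rot2 at col 3 lands with bottom-row=4; cleared 0 line(s) (total 0); column heights now [0 0 3 5 6 6], max=6
Drop 4: I rot1 at col 2 lands with bottom-row=3; cleared 0 line(s) (total 0); column heights now [0 0 7 5 6 6], max=7

Answer: 0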